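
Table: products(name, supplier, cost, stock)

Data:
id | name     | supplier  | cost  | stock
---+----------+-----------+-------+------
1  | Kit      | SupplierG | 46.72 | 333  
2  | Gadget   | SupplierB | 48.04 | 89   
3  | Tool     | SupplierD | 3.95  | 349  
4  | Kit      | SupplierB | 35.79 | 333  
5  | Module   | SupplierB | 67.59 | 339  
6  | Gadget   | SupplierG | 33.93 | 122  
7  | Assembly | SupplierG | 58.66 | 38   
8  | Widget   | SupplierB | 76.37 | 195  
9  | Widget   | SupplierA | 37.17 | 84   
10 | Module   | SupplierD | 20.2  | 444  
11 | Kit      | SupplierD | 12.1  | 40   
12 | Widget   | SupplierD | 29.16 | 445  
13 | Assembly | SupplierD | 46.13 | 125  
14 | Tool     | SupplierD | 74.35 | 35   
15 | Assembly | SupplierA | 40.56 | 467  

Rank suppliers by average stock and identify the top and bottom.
SELECT supplier, AVG(stock)
FROM products
GROUP BY supplier
ORDER BY AVG(stock)

All groups:
  SupplierG: 164.33
  SupplierB: 239.00
  SupplierD: 239.67
  SupplierA: 275.50

Highest: SupplierA (275.50)
Lowest: SupplierG (164.33)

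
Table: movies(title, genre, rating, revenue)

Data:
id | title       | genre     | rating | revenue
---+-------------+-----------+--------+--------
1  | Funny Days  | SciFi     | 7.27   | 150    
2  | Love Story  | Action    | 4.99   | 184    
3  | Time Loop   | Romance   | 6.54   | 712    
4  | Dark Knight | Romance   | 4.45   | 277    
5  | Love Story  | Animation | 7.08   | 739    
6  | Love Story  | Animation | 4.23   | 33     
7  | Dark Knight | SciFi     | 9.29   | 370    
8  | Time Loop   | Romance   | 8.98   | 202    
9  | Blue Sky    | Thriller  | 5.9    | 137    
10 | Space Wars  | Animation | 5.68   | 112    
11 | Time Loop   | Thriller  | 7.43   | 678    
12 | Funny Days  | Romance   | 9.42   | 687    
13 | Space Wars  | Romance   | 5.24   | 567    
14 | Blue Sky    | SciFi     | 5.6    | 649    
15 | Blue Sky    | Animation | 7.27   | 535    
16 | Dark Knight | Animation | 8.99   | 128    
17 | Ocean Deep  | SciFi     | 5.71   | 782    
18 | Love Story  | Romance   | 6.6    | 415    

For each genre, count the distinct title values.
SELECT genre, COUNT(DISTINCT title)
FROM movies
GROUP BY genre

Result:
  Action: 1 distinct
  Animation: 4 distinct
  Romance: 5 distinct
  SciFi: 4 distinct
  Thriller: 2 distinct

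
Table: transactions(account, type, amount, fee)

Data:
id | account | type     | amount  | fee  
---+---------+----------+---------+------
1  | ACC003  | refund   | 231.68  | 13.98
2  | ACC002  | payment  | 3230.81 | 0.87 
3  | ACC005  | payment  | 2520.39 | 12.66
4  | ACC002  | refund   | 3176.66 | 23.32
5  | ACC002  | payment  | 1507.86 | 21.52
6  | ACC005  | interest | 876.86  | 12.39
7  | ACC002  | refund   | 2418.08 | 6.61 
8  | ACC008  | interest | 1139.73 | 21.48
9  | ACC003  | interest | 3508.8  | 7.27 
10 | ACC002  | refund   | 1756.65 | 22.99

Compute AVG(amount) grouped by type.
SELECT type, AVG(amount) as result
FROM transactions
GROUP BY type

Result:
  interest: 1841.80
  payment: 2419.69
  refund: 1895.77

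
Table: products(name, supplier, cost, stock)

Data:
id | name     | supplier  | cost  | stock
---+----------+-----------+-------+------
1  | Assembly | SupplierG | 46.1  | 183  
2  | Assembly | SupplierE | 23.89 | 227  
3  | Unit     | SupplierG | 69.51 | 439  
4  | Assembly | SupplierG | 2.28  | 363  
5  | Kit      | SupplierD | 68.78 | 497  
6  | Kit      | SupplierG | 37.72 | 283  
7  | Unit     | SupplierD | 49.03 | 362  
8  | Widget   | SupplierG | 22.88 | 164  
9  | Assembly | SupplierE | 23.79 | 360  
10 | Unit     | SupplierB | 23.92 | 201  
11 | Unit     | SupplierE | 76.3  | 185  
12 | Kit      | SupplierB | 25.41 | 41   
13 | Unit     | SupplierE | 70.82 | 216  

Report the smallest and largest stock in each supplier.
SELECT supplier, MIN(stock), MAX(stock)
FROM products
GROUP BY supplier

Result:
  SupplierB: min=41, max=201
  SupplierD: min=362, max=497
  SupplierE: min=185, max=360
  SupplierG: min=164, max=439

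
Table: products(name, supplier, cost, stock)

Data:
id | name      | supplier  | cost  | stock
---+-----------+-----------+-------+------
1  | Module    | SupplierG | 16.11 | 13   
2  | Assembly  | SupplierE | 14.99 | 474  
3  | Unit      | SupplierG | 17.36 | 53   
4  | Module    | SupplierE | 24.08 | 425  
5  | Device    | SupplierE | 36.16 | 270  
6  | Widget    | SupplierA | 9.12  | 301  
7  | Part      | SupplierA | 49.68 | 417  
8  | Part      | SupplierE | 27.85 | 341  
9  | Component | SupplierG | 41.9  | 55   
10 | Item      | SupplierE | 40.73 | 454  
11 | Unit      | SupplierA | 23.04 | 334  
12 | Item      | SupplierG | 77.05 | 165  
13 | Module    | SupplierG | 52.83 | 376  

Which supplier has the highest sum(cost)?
SELECT supplier, SUM(cost) as val
FROM products
GROUP BY supplier
ORDER BY val DESC
LIMIT 1

Result: SupplierG with sum(cost) = 205.25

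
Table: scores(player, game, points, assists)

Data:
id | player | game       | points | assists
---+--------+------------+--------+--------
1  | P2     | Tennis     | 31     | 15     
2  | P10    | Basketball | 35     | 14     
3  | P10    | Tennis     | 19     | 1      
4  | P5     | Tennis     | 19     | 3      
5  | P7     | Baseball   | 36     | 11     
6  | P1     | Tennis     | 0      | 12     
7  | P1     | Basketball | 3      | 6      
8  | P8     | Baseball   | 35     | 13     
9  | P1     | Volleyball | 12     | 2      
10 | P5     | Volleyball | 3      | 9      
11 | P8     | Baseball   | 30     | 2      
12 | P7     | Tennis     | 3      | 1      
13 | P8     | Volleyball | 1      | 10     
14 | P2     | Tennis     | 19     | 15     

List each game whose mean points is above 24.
SELECT game, AVG(points)
FROM scores
GROUP BY game
HAVING AVG(points) > 24

Result:
  Baseball: avg=33.67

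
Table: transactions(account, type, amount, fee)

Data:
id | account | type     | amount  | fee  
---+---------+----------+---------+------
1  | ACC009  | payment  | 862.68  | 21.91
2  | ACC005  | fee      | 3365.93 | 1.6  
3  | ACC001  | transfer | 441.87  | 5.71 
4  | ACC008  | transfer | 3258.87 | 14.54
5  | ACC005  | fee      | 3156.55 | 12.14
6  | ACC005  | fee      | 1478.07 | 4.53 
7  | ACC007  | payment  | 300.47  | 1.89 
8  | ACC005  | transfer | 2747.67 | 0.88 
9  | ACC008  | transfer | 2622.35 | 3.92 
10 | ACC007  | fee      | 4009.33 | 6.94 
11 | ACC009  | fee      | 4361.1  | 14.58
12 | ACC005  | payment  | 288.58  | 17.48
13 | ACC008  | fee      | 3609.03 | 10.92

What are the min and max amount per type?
SELECT type, MIN(amount), MAX(amount)
FROM transactions
GROUP BY type

Result:
  fee: min=1478.07, max=4361.10
  payment: min=288.58, max=862.68
  transfer: min=441.87, max=3258.87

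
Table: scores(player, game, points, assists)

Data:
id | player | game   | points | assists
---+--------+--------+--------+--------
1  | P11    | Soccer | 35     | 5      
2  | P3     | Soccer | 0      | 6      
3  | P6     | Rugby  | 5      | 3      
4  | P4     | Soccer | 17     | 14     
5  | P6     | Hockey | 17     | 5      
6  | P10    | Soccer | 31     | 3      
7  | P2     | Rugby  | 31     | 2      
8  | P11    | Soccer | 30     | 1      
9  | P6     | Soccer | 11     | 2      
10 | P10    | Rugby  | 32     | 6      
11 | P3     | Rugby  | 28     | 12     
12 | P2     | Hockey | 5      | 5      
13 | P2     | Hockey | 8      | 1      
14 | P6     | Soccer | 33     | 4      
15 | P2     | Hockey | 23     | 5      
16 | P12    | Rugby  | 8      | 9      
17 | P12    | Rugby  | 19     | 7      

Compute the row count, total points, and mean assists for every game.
SELECT game,
       COUNT(*) as cnt,
       SUM(points) as total_points,
       AVG(assists) as avg_assists
FROM scores
GROUP BY game

Result:
  Hockey: 4 records, 53 total points, 4.00 avg assists
  Rugby: 6 records, 123 total points, 6.50 avg assists
  Soccer: 7 records, 157 total points, 5.00 avg assists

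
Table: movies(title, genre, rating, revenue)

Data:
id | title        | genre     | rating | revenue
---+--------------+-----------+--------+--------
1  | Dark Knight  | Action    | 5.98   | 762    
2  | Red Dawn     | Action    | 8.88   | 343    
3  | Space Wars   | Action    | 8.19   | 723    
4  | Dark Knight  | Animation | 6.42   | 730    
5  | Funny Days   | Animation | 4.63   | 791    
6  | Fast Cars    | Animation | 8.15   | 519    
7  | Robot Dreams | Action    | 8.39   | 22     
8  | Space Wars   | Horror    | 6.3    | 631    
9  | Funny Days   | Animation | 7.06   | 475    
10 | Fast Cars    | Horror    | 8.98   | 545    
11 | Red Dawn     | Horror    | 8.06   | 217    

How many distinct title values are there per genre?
SELECT genre, COUNT(DISTINCT title)
FROM movies
GROUP BY genre

Result:
  Action: 4 distinct
  Animation: 3 distinct
  Horror: 3 distinct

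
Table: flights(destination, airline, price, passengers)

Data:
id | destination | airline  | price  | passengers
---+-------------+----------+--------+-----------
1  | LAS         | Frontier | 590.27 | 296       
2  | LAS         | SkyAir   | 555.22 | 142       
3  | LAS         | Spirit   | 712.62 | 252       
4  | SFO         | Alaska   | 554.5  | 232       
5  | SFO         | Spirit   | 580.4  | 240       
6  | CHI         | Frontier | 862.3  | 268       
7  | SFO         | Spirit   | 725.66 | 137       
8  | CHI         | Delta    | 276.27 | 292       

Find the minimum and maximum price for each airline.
SELECT airline, MIN(price), MAX(price)
FROM flights
GROUP BY airline

Result:
  Alaska: min=554.50, max=554.50
  Delta: min=276.27, max=276.27
  Frontier: min=590.27, max=862.30
  SkyAir: min=555.22, max=555.22
  Spirit: min=580.40, max=725.66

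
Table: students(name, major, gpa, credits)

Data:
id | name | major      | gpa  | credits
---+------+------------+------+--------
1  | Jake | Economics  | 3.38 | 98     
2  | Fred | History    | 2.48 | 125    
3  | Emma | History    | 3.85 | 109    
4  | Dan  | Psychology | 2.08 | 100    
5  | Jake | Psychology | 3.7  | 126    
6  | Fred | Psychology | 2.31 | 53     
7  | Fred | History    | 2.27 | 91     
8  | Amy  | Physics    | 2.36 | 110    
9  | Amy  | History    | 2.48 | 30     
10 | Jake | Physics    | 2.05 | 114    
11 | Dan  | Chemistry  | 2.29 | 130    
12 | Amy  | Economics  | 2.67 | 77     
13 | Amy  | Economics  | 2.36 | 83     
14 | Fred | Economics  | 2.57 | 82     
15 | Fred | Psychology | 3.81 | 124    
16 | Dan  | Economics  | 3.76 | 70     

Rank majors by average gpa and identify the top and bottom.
SELECT major, AVG(gpa)
FROM students
GROUP BY major
ORDER BY AVG(gpa)

All groups:
  Physics: 2.21
  Chemistry: 2.29
  History: 2.77
  Economics: 2.95
  Psychology: 2.98

Highest: Psychology (2.98)
Lowest: Physics (2.21)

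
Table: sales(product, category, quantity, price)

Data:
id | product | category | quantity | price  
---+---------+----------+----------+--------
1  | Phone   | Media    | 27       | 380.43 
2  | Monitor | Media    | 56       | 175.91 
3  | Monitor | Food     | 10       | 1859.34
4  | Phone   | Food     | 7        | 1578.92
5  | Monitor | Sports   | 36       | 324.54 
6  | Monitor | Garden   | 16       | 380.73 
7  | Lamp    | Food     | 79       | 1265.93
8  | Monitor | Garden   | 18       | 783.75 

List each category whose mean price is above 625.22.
SELECT category, AVG(price)
FROM sales
GROUP BY category
HAVING AVG(price) > 625.22

Result:
  Food: avg=1568.06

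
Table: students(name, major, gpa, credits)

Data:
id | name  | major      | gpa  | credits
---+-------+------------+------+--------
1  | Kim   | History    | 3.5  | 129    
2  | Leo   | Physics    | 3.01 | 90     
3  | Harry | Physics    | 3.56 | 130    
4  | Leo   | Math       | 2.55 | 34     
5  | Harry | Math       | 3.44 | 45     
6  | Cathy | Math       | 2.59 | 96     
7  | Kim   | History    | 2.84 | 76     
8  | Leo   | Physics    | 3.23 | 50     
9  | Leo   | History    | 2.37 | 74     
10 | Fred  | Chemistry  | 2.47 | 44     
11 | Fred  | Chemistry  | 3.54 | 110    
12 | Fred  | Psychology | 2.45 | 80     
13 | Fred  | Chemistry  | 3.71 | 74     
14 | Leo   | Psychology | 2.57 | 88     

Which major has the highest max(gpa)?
SELECT major, MAX(gpa) as val
FROM students
GROUP BY major
ORDER BY val DESC
LIMIT 1

Result: Chemistry with max(gpa) = 3.71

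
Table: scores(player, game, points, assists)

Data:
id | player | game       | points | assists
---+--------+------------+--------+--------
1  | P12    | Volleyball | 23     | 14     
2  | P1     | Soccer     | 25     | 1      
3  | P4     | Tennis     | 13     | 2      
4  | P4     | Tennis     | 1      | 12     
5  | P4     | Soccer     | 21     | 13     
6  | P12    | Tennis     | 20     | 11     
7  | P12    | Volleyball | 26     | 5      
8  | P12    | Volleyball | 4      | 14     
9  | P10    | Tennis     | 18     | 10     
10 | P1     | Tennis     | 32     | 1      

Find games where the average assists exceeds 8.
SELECT game, AVG(assists)
FROM scores
GROUP BY game
HAVING AVG(assists) > 8

Result:
  Volleyball: avg=11.00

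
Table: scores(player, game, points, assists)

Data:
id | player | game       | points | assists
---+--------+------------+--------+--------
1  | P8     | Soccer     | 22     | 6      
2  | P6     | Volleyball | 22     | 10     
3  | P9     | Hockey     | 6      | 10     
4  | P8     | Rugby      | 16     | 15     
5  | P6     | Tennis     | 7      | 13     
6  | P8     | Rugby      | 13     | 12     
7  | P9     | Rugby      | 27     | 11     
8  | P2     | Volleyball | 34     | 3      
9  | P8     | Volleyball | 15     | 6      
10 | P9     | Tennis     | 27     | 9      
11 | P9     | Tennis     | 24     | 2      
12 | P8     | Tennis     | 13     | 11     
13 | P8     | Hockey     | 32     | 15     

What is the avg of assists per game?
SELECT game, AVG(assists) as result
FROM scores
GROUP BY game

Result:
  Hockey: 12.50
  Rugby: 12.67
  Soccer: 6.00
  Tennis: 8.75
  Volleyball: 6.33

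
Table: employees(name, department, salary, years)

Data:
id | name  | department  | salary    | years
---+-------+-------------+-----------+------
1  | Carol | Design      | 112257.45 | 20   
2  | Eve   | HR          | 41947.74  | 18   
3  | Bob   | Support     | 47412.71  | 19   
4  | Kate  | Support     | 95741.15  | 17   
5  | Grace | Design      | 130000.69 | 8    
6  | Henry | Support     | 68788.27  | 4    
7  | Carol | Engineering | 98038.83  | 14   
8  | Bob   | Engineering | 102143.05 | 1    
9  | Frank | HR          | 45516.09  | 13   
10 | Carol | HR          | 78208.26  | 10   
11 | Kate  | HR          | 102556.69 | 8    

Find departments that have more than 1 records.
SELECT department, COUNT(*) as cnt
FROM employees
GROUP BY department
HAVING COUNT(*) > 1

Result:
  Design: 2
  Engineering: 2
  HR: 4
  Support: 3

Note: HAVING filters groups after aggregation, WHERE filters rows before.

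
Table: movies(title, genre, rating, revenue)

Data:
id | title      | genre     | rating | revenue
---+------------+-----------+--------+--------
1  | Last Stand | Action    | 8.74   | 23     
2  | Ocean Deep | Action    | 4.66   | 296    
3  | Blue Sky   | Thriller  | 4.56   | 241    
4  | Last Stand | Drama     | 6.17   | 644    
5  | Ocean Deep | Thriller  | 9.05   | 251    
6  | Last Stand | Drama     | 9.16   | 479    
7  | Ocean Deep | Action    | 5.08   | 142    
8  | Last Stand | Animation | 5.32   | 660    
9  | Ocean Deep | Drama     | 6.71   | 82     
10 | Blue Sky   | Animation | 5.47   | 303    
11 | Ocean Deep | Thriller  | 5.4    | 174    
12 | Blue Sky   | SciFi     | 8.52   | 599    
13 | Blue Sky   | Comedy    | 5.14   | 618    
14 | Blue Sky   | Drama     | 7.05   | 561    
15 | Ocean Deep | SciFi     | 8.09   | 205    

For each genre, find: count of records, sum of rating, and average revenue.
SELECT genre,
       COUNT(*) as cnt,
       SUM(rating) as total_rating,
       AVG(revenue) as avg_revenue
FROM movies
GROUP BY genre

Result:
  Action: 3 records, 18.48 total rating, 153.67 avg revenue
  Animation: 2 records, 10.79 total rating, 481.50 avg revenue
  Comedy: 1 records, 5.14 total rating, 618.00 avg revenue
  Drama: 4 records, 29.09 total rating, 441.50 avg revenue
  SciFi: 2 records, 16.61 total rating, 402.00 avg revenue
  Thriller: 3 records, 19.01 total rating, 222.00 avg revenue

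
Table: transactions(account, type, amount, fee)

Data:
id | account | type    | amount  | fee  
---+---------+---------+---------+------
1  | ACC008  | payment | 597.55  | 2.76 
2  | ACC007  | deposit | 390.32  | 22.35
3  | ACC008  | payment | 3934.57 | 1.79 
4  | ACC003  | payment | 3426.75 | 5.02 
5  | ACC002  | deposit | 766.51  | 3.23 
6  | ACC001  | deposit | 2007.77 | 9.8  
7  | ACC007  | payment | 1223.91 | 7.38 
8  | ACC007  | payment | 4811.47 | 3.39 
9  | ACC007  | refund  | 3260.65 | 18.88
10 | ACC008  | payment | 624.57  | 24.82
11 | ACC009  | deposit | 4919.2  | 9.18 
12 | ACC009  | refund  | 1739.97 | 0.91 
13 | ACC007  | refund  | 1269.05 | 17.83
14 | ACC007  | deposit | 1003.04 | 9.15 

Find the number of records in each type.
SELECT type, COUNT(*) as count
FROM transactions
GROUP BY type

Result:
  deposit: 5
  payment: 6
  refund: 3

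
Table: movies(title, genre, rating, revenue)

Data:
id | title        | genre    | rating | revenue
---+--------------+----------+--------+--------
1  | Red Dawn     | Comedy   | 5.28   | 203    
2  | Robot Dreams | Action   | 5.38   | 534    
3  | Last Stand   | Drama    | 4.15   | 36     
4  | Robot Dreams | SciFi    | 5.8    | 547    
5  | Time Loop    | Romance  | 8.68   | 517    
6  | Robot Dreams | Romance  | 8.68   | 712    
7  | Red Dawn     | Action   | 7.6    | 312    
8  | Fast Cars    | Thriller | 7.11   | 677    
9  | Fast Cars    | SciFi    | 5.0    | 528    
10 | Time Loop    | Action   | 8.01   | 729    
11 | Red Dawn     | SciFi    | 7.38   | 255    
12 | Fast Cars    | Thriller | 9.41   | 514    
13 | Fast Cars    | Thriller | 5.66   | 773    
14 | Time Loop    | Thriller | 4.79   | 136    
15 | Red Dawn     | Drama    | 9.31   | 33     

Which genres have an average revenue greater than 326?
SELECT genre, AVG(revenue)
FROM movies
GROUP BY genre
HAVING AVG(revenue) > 326

Result:
  Action: avg=525.00
  Romance: avg=614.50
  SciFi: avg=443.33
  Thriller: avg=525.00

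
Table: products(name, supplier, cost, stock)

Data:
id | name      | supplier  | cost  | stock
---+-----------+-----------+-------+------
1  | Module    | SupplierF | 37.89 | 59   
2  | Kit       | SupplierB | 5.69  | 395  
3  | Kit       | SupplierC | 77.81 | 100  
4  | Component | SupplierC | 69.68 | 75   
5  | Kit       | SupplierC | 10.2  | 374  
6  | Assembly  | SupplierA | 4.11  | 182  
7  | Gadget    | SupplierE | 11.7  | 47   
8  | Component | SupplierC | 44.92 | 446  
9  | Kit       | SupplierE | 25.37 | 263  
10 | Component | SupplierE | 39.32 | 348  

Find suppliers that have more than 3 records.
SELECT supplier, COUNT(*) as cnt
FROM products
GROUP BY supplier
HAVING COUNT(*) > 3

Result:
  SupplierC: 4

Note: HAVING filters groups after aggregation, WHERE filters rows before.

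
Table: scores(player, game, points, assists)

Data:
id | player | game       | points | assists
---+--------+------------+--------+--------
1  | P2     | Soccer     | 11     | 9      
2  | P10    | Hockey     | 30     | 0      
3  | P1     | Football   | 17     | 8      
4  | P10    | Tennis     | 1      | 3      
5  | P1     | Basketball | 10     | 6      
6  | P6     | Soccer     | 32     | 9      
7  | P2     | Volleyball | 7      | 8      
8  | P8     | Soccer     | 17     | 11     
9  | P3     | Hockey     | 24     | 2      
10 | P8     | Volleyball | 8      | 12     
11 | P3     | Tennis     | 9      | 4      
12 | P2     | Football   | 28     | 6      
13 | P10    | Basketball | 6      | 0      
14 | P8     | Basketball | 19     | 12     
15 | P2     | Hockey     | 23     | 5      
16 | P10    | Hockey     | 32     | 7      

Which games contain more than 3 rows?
SELECT game, COUNT(*) as cnt
FROM scores
GROUP BY game
HAVING COUNT(*) > 3

Result:
  Hockey: 4

Note: HAVING filters groups after aggregation, WHERE filters rows before.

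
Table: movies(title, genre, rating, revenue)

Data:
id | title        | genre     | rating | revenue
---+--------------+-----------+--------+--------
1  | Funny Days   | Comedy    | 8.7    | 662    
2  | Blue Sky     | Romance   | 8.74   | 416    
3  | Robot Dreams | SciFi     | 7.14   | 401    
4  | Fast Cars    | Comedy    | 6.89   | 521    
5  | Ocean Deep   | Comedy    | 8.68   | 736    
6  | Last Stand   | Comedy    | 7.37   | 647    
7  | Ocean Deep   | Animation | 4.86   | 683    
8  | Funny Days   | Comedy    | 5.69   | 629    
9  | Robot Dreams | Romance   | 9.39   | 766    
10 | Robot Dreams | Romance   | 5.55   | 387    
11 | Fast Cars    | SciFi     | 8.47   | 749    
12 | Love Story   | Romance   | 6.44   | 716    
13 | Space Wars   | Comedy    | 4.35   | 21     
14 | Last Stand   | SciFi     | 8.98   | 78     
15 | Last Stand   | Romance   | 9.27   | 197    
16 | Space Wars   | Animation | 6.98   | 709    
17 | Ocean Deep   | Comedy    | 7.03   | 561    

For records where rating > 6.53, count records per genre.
SELECT genre, COUNT(*)
FROM movies
WHERE rating > 6.53
GROUP BY genre

Note: WHERE filters rows before grouping.

Result:
  Animation: 1
  Comedy: 5
  Romance: 3
  SciFi: 3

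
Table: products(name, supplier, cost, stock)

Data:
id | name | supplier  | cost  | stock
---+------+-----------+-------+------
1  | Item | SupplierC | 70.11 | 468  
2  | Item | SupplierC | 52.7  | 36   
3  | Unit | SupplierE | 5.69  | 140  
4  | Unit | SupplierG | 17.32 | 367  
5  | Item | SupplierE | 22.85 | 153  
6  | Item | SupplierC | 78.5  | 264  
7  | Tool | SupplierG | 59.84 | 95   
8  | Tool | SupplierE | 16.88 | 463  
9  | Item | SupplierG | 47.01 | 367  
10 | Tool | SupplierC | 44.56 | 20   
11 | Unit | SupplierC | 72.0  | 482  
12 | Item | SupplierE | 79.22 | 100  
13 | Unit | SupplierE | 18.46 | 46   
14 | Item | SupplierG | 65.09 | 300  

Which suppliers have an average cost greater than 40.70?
SELECT supplier, AVG(cost)
FROM products
GROUP BY supplier
HAVING AVG(cost) > 40.70

Result:
  SupplierC: avg=63.57
  SupplierG: avg=47.32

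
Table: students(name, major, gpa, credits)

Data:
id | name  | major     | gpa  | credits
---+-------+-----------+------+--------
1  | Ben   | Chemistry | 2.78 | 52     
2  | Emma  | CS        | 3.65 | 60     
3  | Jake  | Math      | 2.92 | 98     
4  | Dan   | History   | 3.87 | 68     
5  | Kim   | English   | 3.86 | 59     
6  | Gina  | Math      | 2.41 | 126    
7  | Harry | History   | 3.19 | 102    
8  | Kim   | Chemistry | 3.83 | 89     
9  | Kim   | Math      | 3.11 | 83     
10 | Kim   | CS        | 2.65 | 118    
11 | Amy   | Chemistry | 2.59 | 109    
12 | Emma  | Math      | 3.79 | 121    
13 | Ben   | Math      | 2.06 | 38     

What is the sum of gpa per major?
SELECT major, SUM(gpa) as result
FROM students
GROUP BY major

Result:
  CS: 6.30
  Chemistry: 9.20
  English: 3.86
  History: 7.06
  Math: 14.29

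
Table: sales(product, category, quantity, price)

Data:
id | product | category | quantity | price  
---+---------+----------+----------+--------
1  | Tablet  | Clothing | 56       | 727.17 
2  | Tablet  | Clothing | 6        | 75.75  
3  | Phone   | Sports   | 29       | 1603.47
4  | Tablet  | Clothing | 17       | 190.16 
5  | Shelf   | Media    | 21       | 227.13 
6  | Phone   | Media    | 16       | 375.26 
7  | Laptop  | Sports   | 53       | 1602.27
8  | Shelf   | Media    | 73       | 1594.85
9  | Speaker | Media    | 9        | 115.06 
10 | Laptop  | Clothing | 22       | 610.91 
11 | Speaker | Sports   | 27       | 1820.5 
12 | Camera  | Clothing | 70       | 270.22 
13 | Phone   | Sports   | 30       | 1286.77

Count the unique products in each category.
SELECT category, COUNT(DISTINCT product)
FROM sales
GROUP BY category

Result:
  Clothing: 3 distinct
  Media: 3 distinct
  Sports: 3 distinct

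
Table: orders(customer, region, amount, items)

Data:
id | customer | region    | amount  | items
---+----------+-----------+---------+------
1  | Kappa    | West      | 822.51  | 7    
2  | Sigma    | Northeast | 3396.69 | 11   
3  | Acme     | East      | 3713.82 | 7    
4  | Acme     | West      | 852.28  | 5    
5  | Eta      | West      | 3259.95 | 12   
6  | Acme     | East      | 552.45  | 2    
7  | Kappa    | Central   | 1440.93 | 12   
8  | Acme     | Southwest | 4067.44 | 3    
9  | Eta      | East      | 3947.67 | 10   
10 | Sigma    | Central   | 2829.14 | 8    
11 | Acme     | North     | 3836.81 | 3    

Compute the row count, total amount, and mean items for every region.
SELECT region,
       COUNT(*) as cnt,
       SUM(amount) as total_amount,
       AVG(items) as avg_items
FROM orders
GROUP BY region

Result:
  Central: 2 records, 4270.07 total amount, 10.00 avg items
  East: 3 records, 8213.94 total amount, 6.33 avg items
  North: 1 records, 3836.81 total amount, 3.00 avg items
  Northeast: 1 records, 3396.69 total amount, 11.00 avg items
  Southwest: 1 records, 4067.44 total amount, 3.00 avg items
  West: 3 records, 4934.74 total amount, 8.00 avg items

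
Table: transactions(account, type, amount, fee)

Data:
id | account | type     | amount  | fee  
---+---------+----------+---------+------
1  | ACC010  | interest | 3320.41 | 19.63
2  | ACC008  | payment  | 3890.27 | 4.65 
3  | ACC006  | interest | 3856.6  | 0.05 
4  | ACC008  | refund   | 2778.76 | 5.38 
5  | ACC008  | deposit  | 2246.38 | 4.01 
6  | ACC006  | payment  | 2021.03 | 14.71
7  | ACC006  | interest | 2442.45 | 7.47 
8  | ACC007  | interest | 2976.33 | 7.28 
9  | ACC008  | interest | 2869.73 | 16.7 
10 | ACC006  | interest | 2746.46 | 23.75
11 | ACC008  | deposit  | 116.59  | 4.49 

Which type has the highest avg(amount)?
SELECT type, AVG(amount) as val
FROM transactions
GROUP BY type
ORDER BY val DESC
LIMIT 1

Result: interest with avg(amount) = 3035.33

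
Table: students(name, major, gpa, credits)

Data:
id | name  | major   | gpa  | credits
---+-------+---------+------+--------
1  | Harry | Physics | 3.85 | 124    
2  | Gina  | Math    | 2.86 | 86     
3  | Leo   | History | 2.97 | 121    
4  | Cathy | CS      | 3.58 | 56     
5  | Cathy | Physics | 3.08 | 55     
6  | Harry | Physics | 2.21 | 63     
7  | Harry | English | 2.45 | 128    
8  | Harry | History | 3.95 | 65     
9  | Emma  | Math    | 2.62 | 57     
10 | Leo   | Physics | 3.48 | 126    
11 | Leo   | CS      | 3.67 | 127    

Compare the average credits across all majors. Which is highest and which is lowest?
SELECT major, AVG(credits)
FROM students
GROUP BY major
ORDER BY AVG(credits)

All groups:
  Math: 71.50
  CS: 91.50
  Physics: 92.00
  History: 93.00
  English: 128.00

Highest: English (128.00)
Lowest: Math (71.50)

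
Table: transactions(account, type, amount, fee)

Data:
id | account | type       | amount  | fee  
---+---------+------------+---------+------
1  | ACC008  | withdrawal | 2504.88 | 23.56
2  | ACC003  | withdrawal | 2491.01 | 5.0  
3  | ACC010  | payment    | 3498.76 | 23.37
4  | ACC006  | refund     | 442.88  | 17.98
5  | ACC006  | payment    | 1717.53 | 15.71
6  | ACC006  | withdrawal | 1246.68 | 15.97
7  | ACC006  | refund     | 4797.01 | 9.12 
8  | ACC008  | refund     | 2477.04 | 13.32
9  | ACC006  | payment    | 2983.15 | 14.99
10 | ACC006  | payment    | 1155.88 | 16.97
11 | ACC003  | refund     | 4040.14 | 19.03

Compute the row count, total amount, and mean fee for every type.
SELECT type,
       COUNT(*) as cnt,
       SUM(amount) as total_amount,
       AVG(fee) as avg_fee
FROM transactions
GROUP BY type

Result:
  payment: 4 records, 9355.32 total amount, 17.76 avg fee
  refund: 4 records, 11757.07 total amount, 14.86 avg fee
  withdrawal: 3 records, 6242.57 total amount, 14.84 avg fee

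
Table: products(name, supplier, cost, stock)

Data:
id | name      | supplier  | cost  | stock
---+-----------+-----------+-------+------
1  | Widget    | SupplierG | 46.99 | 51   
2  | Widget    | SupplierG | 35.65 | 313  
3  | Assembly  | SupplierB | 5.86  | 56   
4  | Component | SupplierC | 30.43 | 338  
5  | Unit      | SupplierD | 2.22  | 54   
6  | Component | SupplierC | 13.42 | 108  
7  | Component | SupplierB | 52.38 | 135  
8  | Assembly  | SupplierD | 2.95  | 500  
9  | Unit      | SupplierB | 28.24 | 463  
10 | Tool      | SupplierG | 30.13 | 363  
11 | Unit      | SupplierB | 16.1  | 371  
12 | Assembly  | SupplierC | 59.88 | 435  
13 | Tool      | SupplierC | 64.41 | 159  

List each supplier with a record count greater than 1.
SELECT supplier, COUNT(*) as cnt
FROM products
GROUP BY supplier
HAVING COUNT(*) > 1

Result:
  SupplierB: 4
  SupplierC: 4
  SupplierD: 2
  SupplierG: 3

Note: HAVING filters groups after aggregation, WHERE filters rows before.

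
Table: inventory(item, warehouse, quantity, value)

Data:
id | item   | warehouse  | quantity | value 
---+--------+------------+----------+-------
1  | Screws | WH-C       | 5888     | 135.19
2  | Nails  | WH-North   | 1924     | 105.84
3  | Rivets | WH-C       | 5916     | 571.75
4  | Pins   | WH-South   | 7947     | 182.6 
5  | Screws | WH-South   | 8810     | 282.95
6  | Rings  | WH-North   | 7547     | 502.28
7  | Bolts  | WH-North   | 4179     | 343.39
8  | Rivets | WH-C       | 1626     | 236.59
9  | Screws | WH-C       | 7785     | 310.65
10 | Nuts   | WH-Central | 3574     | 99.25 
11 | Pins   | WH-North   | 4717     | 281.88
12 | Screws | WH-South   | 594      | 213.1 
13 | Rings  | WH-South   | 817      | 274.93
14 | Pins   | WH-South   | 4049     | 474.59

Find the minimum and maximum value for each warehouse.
SELECT warehouse, MIN(value), MAX(value)
FROM inventory
GROUP BY warehouse

Result:
  WH-C: min=135.19, max=571.75
  WH-Central: min=99.25, max=99.25
  WH-North: min=105.84, max=502.28
  WH-South: min=182.60, max=474.59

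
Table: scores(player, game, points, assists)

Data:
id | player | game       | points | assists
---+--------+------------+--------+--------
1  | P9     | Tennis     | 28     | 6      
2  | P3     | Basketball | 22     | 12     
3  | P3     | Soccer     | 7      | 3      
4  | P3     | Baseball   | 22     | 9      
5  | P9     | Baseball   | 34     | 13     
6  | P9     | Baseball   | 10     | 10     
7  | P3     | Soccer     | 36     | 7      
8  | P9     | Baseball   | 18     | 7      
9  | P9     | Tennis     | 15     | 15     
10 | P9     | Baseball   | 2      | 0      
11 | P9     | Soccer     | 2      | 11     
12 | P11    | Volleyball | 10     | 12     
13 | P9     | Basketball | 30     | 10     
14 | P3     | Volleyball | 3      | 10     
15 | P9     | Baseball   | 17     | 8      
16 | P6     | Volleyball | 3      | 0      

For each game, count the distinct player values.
SELECT game, COUNT(DISTINCT player)
FROM scores
GROUP BY game

Result:
  Baseball: 2 distinct
  Basketball: 2 distinct
  Soccer: 2 distinct
  Tennis: 1 distinct
  Volleyball: 3 distinct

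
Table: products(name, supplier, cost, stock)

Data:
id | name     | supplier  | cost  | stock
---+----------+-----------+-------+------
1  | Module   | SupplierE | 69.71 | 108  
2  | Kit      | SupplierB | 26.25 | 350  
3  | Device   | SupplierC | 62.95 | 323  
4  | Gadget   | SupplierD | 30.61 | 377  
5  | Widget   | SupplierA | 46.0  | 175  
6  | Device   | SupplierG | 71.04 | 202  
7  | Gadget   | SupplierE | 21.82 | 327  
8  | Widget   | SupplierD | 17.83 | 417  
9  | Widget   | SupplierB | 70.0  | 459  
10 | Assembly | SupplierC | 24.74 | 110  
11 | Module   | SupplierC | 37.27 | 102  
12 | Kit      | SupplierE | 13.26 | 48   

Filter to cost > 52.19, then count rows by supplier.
SELECT supplier, COUNT(*)
FROM products
WHERE cost > 52.19
GROUP BY supplier

Note: WHERE filters rows before grouping.

Result:
  SupplierB: 1
  SupplierC: 1
  SupplierE: 1
  SupplierG: 1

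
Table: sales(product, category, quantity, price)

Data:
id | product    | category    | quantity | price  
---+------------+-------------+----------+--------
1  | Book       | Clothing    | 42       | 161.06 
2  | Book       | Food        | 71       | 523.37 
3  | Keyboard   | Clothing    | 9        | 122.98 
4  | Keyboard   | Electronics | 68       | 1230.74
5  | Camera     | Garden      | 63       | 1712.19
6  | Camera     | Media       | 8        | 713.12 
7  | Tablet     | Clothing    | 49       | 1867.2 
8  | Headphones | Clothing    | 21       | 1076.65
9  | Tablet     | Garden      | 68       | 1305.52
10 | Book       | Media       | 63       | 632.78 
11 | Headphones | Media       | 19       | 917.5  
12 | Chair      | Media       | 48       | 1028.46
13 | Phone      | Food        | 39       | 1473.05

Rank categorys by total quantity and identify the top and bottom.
SELECT category, SUM(quantity)
FROM sales
GROUP BY category
ORDER BY SUM(quantity)

All groups:
  Electronics: 68
  Food: 110
  Clothing: 121
  Garden: 131
  Media: 138

Highest: Media (138)
Lowest: Electronics (68)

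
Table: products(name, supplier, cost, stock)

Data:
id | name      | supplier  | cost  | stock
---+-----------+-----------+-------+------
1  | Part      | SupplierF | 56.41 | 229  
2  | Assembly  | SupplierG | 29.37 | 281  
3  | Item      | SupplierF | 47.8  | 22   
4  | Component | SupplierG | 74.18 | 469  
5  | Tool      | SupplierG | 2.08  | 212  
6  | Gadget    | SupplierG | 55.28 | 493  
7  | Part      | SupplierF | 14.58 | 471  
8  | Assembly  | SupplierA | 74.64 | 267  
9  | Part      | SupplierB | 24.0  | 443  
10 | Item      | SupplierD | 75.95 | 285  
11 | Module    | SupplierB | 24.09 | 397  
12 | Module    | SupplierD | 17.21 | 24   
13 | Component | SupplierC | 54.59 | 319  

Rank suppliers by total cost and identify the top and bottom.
SELECT supplier, SUM(cost)
FROM products
GROUP BY supplier
ORDER BY SUM(cost)

All groups:
  SupplierB: 48.09
  SupplierC: 54.59
  SupplierA: 74.64
  SupplierD: 93.16
  SupplierF: 118.79
  SupplierG: 160.91

Highest: SupplierG (160.91)
Lowest: SupplierB (48.09)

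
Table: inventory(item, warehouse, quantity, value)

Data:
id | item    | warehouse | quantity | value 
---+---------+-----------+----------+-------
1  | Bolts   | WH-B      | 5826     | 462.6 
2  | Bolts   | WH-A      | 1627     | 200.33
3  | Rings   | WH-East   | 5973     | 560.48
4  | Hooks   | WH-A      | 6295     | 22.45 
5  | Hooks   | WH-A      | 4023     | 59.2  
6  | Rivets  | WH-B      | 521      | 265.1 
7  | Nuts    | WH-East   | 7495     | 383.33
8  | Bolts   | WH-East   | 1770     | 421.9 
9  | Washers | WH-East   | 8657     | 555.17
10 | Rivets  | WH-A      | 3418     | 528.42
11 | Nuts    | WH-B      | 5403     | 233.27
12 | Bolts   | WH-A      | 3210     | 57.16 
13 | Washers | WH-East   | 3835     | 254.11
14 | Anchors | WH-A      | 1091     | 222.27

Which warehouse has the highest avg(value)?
SELECT warehouse, AVG(value) as val
FROM inventory
GROUP BY warehouse
ORDER BY val DESC
LIMIT 1

Result: WH-East with avg(value) = 435.00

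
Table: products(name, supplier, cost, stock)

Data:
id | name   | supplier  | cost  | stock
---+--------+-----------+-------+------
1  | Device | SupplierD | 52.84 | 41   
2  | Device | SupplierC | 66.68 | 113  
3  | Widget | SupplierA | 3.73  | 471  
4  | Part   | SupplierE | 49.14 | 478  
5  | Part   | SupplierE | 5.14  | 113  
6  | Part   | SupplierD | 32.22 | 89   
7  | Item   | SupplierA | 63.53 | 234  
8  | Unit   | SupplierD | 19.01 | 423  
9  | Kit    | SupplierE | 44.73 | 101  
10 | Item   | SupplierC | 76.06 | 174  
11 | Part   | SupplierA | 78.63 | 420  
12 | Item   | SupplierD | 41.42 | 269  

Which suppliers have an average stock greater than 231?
SELECT supplier, AVG(stock)
FROM products
GROUP BY supplier
HAVING AVG(stock) > 231

Result:
  SupplierA: avg=375.00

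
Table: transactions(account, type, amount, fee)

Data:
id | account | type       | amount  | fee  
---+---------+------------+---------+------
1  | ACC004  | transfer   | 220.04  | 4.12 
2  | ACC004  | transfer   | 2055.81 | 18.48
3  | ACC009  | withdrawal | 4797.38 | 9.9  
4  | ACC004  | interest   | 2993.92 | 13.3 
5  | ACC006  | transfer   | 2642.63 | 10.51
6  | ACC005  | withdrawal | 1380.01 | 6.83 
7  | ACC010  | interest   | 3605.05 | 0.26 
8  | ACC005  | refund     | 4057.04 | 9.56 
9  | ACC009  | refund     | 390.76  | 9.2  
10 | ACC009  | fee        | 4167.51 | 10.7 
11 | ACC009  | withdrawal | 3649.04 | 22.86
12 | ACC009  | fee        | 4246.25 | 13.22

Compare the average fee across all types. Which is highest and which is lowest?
SELECT type, AVG(fee)
FROM transactions
GROUP BY type
ORDER BY AVG(fee)

All groups:
  interest: 6.78
  refund: 9.38
  transfer: 11.04
  fee: 11.96
  withdrawal: 13.20

Highest: withdrawal (13.20)
Lowest: interest (6.78)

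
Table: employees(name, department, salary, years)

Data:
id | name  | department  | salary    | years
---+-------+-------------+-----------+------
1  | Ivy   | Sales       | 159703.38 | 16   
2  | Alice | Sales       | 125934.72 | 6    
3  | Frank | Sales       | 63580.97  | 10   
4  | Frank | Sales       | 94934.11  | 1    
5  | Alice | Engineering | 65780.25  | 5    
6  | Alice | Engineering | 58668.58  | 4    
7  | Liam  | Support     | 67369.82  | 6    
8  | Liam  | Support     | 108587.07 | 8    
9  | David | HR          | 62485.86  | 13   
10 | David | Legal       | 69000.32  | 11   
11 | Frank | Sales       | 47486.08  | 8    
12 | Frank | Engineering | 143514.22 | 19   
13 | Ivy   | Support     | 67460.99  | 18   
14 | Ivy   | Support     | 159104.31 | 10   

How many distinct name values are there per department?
SELECT department, COUNT(DISTINCT name)
FROM employees
GROUP BY department

Result:
  Engineering: 2 distinct
  HR: 1 distinct
  Legal: 1 distinct
  Sales: 3 distinct
  Support: 2 distinct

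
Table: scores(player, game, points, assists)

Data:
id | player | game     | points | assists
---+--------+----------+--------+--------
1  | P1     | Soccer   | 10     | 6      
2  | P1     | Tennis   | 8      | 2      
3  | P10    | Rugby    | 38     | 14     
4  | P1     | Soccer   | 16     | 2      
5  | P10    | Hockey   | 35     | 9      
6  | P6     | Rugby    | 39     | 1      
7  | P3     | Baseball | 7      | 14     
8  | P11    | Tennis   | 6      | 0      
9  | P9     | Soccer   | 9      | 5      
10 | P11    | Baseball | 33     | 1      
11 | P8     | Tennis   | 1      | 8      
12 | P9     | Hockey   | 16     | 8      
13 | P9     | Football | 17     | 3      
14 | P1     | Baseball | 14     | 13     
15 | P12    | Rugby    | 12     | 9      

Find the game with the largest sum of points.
SELECT game, SUM(points) as val
FROM scores
GROUP BY game
ORDER BY val DESC
LIMIT 1

Result: Rugby with sum(points) = 89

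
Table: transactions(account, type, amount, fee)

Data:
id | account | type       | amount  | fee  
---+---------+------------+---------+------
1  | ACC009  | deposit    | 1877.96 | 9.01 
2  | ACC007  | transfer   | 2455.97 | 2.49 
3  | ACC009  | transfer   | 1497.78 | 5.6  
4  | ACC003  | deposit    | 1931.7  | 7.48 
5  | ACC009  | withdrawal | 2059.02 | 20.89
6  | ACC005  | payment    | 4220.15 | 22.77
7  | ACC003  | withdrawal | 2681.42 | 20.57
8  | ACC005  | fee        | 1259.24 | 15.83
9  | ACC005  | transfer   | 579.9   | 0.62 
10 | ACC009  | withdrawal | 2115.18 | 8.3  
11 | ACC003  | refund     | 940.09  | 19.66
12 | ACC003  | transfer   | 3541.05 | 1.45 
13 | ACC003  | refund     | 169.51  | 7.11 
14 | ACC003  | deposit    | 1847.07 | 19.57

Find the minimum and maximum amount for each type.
SELECT type, MIN(amount), MAX(amount)
FROM transactions
GROUP BY type

Result:
  deposit: min=1847.07, max=1931.70
  fee: min=1259.24, max=1259.24
  payment: min=4220.15, max=4220.15
  refund: min=169.51, max=940.09
  transfer: min=579.90, max=3541.05
  withdrawal: min=2059.02, max=2681.42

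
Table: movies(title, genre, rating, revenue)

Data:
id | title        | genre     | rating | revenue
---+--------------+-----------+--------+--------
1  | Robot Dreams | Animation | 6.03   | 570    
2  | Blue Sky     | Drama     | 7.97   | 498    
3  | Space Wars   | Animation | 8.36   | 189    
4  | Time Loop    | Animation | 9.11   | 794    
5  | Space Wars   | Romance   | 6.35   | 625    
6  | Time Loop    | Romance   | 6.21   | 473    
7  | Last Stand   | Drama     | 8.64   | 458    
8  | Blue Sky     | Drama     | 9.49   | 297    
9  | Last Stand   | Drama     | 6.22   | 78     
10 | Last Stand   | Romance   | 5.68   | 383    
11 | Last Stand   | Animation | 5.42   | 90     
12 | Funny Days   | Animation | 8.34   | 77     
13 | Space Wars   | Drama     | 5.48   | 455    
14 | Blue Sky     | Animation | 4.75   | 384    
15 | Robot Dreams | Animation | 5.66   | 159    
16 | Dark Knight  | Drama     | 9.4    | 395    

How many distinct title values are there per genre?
SELECT genre, COUNT(DISTINCT title)
FROM movies
GROUP BY genre

Result:
  Animation: 6 distinct
  Drama: 4 distinct
  Romance: 3 distinct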